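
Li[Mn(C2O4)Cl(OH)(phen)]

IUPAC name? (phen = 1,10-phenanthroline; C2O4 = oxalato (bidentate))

lithium chlorohydroxooxalato(1,10-phenanthroline)manganate(III)

The 1 lithium counter-ion carries a total charge of +1, so each complex ion is 1−.
Ligand charges: 1×hydroxo (-1 each), 1×chloro (-1 each), 1×1,10-phenanthroline (neutral), 1×oxalato (-2 each); total -4. So Mn + (-4) = 1−, giving Mn = +3.
The complex ion is anionic, so manganese takes the -ate form manganate(III).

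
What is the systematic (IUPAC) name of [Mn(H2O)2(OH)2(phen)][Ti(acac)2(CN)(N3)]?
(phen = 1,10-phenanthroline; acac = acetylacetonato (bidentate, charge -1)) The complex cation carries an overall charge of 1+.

Both ions are complex: the cation is named first with the plain metal name, the anion second with the -ate form; each ion's ligands are alphabetised independently.
The complex cation is given as 1+; its ligand charges sum to -2, so Mn = +3.
A 1:1 salt means the anion carries the equal and opposite charge, 1−.
Anion: ligand charges sum to -4; for the ion to be 1−, Ti = +3.

diaquadihydroxo(1,10-phenanthroline)manganese(III) bis(acetylacetonato)azidocyanotitanate(III)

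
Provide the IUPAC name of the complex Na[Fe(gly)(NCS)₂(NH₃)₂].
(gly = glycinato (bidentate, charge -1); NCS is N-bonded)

sodium diammine(glycinato)diisothiocyanatoferrate(II)

The 1 sodium counter-ion carries a total charge of +1, so each complex ion is 1−.
Ligand charges: 1×glycinato (-1 each), 2×isothiocyanato (-1 each), 2×ammine (neutral); total -3. So Fe + (-3) = 1−, giving Fe = +2.
Ligands are named alphabetically: ammine before glycinato before isothiocyanato.
The complex ion is anionic, so iron takes the -ate form ferrate(II).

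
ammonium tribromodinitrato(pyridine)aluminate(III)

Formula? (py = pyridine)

(NH4)2[AlBr3(NO3)2(py)]

Ligands: 2 nitrato (NO3, -1), 1 pyridine (py, neutral), 3 bromo (Br, -1). Ligand charge sum = -5.
With Al in oxidation state +3, the complex ion is [Al...]^2−.
Charge balance with ammonium (+1) requires 1 complex ion per 2 ammonium.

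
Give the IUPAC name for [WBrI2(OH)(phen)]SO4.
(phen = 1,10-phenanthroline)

The 1 sulfate counter-ion carries a total charge of -2, so each complex ion is 2+.
Ligand charges: 1×1,10-phenanthroline (neutral), 2×iodo (-1 each), 1×bromo (-1 each), 1×hydroxo (-1 each); total -4. So W + (-4) = 2+, giving W = +6.
Ligands are named alphabetically: bromo before hydroxo before iodo before phenanthroline.

bromohydroxodiiodo(1,10-phenanthroline)tungsten(VI) sulfate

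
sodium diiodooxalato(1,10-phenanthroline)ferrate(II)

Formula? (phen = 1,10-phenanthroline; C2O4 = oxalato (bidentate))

Na2[Fe(C2O4)I2(phen)]

Ligands: 1 1,10-phenanthroline (phen, neutral), 1 oxalato (C2O4, -2), 2 iodo (I, -1). Ligand charge sum = -4.
Charge balance with sodium (+1) requires 1 complex ion per 2 sodium.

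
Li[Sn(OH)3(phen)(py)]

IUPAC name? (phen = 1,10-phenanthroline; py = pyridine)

lithium trihydroxo(1,10-phenanthroline)(pyridine)stannate(II)

The 1 lithium counter-ion carries a total charge of +1, so each complex ion is 1−.
Ligand charges: 1×1,10-phenanthroline (neutral), 1×pyridine (neutral), 3×hydroxo (-1 each); total -3. So Sn + (-3) = 1−, giving Sn = +2.
Ligands are named alphabetically: hydroxo before phenanthroline before pyridine.
The complex ion is anionic, so tin takes the -ate form stannate(II).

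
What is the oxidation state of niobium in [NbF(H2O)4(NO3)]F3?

3 fluoride outside the brackets (-1 each) → the complex ion is 3+.
Ligand charges: 4×H2O neutral; 1×NO3 = -1; 1×F = -1; sum -2.
Nb + (-2) = 3+ ⇒ Nb is +5.

+5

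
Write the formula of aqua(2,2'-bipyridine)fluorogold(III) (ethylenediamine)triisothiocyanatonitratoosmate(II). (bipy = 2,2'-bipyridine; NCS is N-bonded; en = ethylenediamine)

[Au(bipy)F(H2O)][Os(en)(NCS)3(NO3)]

Cation [Au…]: ligand charges -1, Au(III) ⇒ ion charge 2+.
Anion [Os…]: ligand charges -4, Os(II) ⇒ ion charge 2−.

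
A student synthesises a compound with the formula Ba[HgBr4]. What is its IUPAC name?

barium tetrabromomercurate(II)

The 1 barium counter-ion carries a total charge of +2, so each complex ion is 2−.
Ligand charges: 4×bromo (-1 each); total -4. So Hg + (-4) = 2−, giving Hg = +2.
The complex ion is anionic, so mercury takes the -ate form mercurate(II).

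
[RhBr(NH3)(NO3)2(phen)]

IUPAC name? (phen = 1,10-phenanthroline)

There is no counter-ion, so the complex is neutral overall.
Ligand charges: 1×bromo (-1 each), 1×ammine (neutral), 2×nitrato (-1 each), 1×1,10-phenanthroline (neutral); total -3. So Rh + (-3) = 0, giving Rh = +3.
Ligands are named alphabetically: ammine before bromo before nitrato before phenanthroline.

amminebromodinitrato(1,10-phenanthroline)rhodium(III)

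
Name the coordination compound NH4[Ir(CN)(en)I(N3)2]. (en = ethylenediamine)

ammonium diazidocyano(ethylenediamine)iodoiridate(III)

The 1 ammonium counter-ion carries a total charge of +1, so each complex ion is 1−.
Ligand charges: 1×ethylenediamine (neutral), 2×azido (-1 each), 1×cyano (-1 each), 1×iodo (-1 each); total -4. So Ir + (-4) = 1−, giving Ir = +3.
The complex ion is anionic, so iridium takes the -ate form iridate(III).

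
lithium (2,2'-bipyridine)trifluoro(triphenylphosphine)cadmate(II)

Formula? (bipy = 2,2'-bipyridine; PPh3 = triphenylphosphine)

Ligands: 1 2,2'-bipyridine (bipy, neutral), 1 triphenylphosphine (PPh3, neutral), 3 fluoro (F, -1). Ligand charge sum = -3.
With Cd in oxidation state +2, the complex ion is [Cd...]^1−.
Charge balance with lithium (+1) requires 1 complex ion per 1 lithium.

Li[Cd(bipy)F3(PPh3)]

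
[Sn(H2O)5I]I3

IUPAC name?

The 3 iodide counter-ions carry a total charge of -3, so each complex ion is 3+.
Ligand charges: 5×aqua (neutral), 1×iodo (-1 each); total -1. So Sn + (-1) = 3+, giving Sn = +4.
Ligands are named alphabetically: aqua before iodo.

pentaaquaiodotin(IV) iodide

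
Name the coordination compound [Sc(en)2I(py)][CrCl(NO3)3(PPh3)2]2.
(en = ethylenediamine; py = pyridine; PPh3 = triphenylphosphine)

Scandium is always +3 in its complexes; the cation's ligand charges sum to -1, so the complex cation is 2+.
With 2 anions per cation, each anion must be 2/2 = 1−.
Anion: ligand charges sum to -4; for the ion to be 1−, Cr = +3.

bis(ethylenediamine)iodo(pyridine)scandium(III) chlorotrinitratobis(triphenylphosphine)chromate(III)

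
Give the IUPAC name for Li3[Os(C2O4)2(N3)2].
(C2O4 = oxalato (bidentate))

lithium diazidodioxalatoosmate(III)

The 3 lithium counter-ions carry a total charge of +3, so each complex ion is 3−.
Ligand charges: 2×oxalato (-2 each), 2×azido (-1 each); total -6. So Os + (-6) = 3−, giving Os = +3.
Ligands are named alphabetically: azido before oxalato.
The complex ion is anionic, so osmium takes the -ate form osmate(III).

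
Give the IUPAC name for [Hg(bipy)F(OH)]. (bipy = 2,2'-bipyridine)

(2,2'-bipyridine)fluorohydroxomercury(II)

There is no counter-ion, so the complex is neutral overall.
Ligand charges: 1×hydroxo (-1 each), 1×fluoro (-1 each), 1×2,2'-bipyridine (neutral); total -2. So Hg + (-2) = 0, giving Hg = +2.
Ligands are named alphabetically: bipyridine before fluoro before hydroxo.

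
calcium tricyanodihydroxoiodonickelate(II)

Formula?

Ligands: 2 hydroxo (OH, -1), 3 cyano (CN, -1), 1 iodo (I, -1). Ligand charge sum = -6.
With Ni in oxidation state +2, the complex ion is [Ni...]^4−.
Charge balance with calcium (+2) requires 1 complex ion per 2 calcium.

Ca2[Ni(CN)3I(OH)2]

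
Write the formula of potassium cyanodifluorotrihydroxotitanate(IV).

K2[Ti(CN)F2(OH)3]

Ligands: 2 fluoro (F, -1), 3 hydroxo (OH, -1), 1 cyano (CN, -1). Ligand charge sum = -6.
With Ti in oxidation state +4, the complex ion is [Ti...]^2−.
Charge balance with potassium (+1) requires 1 complex ion per 2 potassium.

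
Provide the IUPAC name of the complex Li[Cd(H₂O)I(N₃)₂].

lithium aquadiazidoiodocadmate(II)

The 1 lithium counter-ion carries a total charge of +1, so each complex ion is 1−.
Ligand charges: 1×aqua (neutral), 2×azido (-1 each), 1×iodo (-1 each); total -3. So Cd + (-3) = 1−, giving Cd = +2.
Ligands are named alphabetically: aqua before azido before iodo.
The complex ion is anionic, so cadmium takes the -ate form cadmate(II).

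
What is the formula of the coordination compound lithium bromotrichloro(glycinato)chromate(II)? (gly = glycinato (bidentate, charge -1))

Li3[CrBrCl3(gly)]

Ligands: 1 glycinato (gly, -1), 3 chloro (Cl, -1), 1 bromo (Br, -1). Ligand charge sum = -5.
With Cr in oxidation state +2, the complex ion is [Cr...]^3−.
Charge balance with lithium (+1) requires 1 complex ion per 3 lithium.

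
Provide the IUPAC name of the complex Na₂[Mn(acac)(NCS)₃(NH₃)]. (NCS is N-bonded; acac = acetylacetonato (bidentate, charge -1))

The 2 sodium counter-ions carry a total charge of +2, so each complex ion is 2−.
Ligand charges: 1×ammine (neutral), 3×isothiocyanato (-1 each), 1×acetylacetonato (-1 each); total -4. So Mn + (-4) = 2−, giving Mn = +2.
Ligands are named alphabetically: acetylacetonato before ammine before isothiocyanato.
The complex ion is anionic, so manganese takes the -ate form manganate(II).

sodium (acetylacetonato)amminetriisothiocyanatomanganate(II)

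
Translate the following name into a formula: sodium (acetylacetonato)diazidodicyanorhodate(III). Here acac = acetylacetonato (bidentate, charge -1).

Ligands: 2 azido (N3, -1), 2 cyano (CN, -1), 1 acetylacetonato (acac, -1). Ligand charge sum = -5.
Charge balance with sodium (+1) requires 1 complex ion per 2 sodium.

Na2[Rh(acac)(CN)2(N3)2]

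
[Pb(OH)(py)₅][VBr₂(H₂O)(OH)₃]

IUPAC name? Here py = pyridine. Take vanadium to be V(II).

hydroxopentakis(pyridine)lead(IV) aquadibromotrihydroxovanadate(II)

V is given as +2; the anion's ligand charges sum to -5, so the complex anion is 3−.
A 1:1 salt means the cation carries the equal and opposite charge, 3+.
Cation: ligand charges sum to -1; for the ion to be 3+, Pb = +4.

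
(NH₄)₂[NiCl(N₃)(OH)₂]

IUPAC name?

The 2 ammonium counter-ions carry a total charge of +2, so each complex ion is 2−.
Ligand charges: 1×azido (-1 each), 1×chloro (-1 each), 2×hydroxo (-1 each); total -4. So Ni + (-4) = 2−, giving Ni = +2.
Ligands are named alphabetically: azido before chloro before hydroxo.
The complex ion is anionic, so nickel takes the -ate form nickelate(II).

ammonium azidochlorodihydroxonickelate(II)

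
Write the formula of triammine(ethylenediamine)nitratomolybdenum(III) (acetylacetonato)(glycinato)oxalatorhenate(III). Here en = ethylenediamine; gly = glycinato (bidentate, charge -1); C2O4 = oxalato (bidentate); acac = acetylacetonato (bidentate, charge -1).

Cation [Mo…]: ligand charges -1, Mo(III) ⇒ ion charge 2+.
Anion [Re…]: ligand charges -4, Re(III) ⇒ ion charge 1−.
One 2+ cation requires 2 of the 1− anion.

[Mo(en)(NH3)3(NO3)][Re(acac)(C2O4)(gly)]2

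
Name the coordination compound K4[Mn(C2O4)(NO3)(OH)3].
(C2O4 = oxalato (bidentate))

The 4 potassium counter-ions carry a total charge of +4, so each complex ion is 4−.
Ligand charges: 1×oxalato (-2 each), 1×nitrato (-1 each), 3×hydroxo (-1 each); total -6. So Mn + (-6) = 4−, giving Mn = +2.
Ligands are named alphabetically: hydroxo before nitrato before oxalato.
The complex ion is anionic, so manganese takes the -ate form manganate(II).

potassium trihydroxonitratooxalatomanganate(II)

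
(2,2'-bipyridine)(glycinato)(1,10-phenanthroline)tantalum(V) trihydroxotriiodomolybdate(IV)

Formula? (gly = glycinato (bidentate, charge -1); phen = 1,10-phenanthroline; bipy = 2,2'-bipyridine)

Cation [Ta…]: ligand charges -1, Ta(V) ⇒ ion charge 4+.
Anion [Mo…]: ligand charges -6, Mo(IV) ⇒ ion charge 2−.
One 4+ cation requires 2 of the 2− anion.

[Ta(bipy)(gly)(phen)][MoI3(OH)3]2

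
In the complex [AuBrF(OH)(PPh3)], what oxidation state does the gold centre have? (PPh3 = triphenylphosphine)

No counter-ion: the bracketed complex is neutral.
Ligand charges: 1×OH = -1; 1×PPh3 neutral; 1×F = -1; 1×Br = -1; sum -3.
Au + (-3) = 0 ⇒ Au is +3.

+3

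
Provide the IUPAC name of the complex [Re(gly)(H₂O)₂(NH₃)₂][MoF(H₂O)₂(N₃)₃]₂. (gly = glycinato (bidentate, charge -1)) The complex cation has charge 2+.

diamminediaqua(glycinato)rhenium(III) diaquatriazidofluoromolybdate(III)

The complex cation is given as 2+; its ligand charges sum to -1, so Re = +3.
With 2 anions per cation, each anion must be 2/2 = 1−.
Anion: ligand charges sum to -4; for the ion to be 1−, Mo = +3.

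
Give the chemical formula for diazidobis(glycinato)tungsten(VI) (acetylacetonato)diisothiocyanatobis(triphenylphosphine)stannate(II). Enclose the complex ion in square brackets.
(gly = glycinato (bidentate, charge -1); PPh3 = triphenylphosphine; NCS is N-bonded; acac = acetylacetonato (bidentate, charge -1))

[W(gly)2(N3)2][Sn(acac)(NCS)2(PPh3)2]2

Cation [W…]: ligand charges -4, W(VI) ⇒ ion charge 2+.
Anion [Sn…]: ligand charges -3, Sn(II) ⇒ ion charge 1−.
One 2+ cation requires 2 of the 1− anion.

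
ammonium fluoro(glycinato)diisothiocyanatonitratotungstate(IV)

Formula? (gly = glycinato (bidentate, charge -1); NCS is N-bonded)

NH4[WF(gly)(NCS)2(NO3)]

Ligands: 1 glycinato (gly, -1), 1 fluoro (F, -1), 1 nitrato (NO3, -1), 2 isothiocyanato (NCS, -1). Ligand charge sum = -5.
With W in oxidation state +4, the complex ion is [W...]^1−.
Charge balance with ammonium (+1) requires 1 complex ion per 1 ammonium.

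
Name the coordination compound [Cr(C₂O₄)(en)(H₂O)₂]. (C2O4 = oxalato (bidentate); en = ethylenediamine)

diaqua(ethylenediamine)oxalatochromium(II)

There is no counter-ion, so the complex is neutral overall.
Ligand charges: 1×oxalato (-2 each), 2×aqua (neutral), 1×ethylenediamine (neutral); total -2. So Cr + (-2) = 0, giving Cr = +2.
Ligands are named alphabetically: aqua before ethylenediamine before oxalato.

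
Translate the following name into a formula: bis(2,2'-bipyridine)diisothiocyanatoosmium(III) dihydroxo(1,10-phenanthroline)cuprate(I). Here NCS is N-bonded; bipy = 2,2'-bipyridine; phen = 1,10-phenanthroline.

[Os(bipy)2(NCS)2][Cu(OH)2(phen)]

Cation [Os…]: ligand charges -2, Os(III) ⇒ ion charge 1+.
Anion [Cu…]: ligand charges -2, Cu(I) ⇒ ion charge 1−.
One 1+ cation balances one 1− anion.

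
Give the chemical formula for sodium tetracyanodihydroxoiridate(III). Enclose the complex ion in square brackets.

Ligands: 4 cyano (CN, -1), 2 hydroxo (OH, -1). Ligand charge sum = -6.
Charge balance with sodium (+1) requires 1 complex ion per 3 sodium.

Na3[Ir(CN)4(OH)2]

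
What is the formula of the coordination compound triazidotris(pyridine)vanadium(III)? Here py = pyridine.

[V(N3)3(py)3]

Ligands: 3 pyridine (py, neutral), 3 azido (N3, -1). Ligand charge sum = -3.
With V in oxidation state +3, the complex ion is [V...].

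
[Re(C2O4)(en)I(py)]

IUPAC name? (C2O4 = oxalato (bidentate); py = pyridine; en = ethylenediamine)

There is no counter-ion, so the complex is neutral overall.
Ligand charges: 1×oxalato (-2 each), 1×pyridine (neutral), 1×ethylenediamine (neutral), 1×iodo (-1 each); total -3. So Re + (-3) = 0, giving Re = +3.
Ligands are named alphabetically: ethylenediamine before iodo before oxalato before pyridine.

(ethylenediamine)iodooxalato(pyridine)rhenium(III)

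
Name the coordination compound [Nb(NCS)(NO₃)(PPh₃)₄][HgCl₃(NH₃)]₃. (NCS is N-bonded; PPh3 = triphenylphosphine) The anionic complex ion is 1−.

isothiocyanatonitratotetrakis(triphenylphosphine)niobium(V) amminetrichloromercurate(II)

Both ions are complex: the cation is named first with the plain metal name, the anion second with the -ate form; each ion's ligands are alphabetised independently.
The complex anion is given as 1−; its ligand charges sum to -3, so Hg = +2.
With 3 anions per cation, the cation must be 3×1 = 3+.
Cation: ligand charges sum to -2; for the ion to be 3+, Nb = +5.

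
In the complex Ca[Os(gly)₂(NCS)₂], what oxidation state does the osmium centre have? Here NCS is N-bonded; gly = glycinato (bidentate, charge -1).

+2

1 calcium outside the brackets (+2 each) → the complex ion is 2−.
Ligand charges: 2×NCS = -2; 2×gly = -2; sum -4.
Os + (-4) = 2− ⇒ Os is +2.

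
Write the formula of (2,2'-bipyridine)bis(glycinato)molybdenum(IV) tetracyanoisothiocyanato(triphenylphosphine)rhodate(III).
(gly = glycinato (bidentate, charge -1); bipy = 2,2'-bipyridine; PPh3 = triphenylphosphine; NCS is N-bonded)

Cation [Mo…]: ligand charges -2, Mo(IV) ⇒ ion charge 2+.
Anion [Rh…]: ligand charges -5, Rh(III) ⇒ ion charge 2−.
One 2+ cation balances one 2− anion.

[Mo(bipy)(gly)2][Rh(CN)4(NCS)(PPh3)]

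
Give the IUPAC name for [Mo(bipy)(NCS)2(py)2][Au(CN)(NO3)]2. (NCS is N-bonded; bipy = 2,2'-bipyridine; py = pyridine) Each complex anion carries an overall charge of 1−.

The complex anion is given as 1−; its ligand charges sum to -2, so Au = +1.
With 2 anions per cation, the cation must be 2×1 = 2+.
Cation: ligand charges sum to -2; for the ion to be 2+, Mo = +4.

(2,2'-bipyridine)diisothiocyanatobis(pyridine)molybdenum(IV) cyanonitratoaurate(I)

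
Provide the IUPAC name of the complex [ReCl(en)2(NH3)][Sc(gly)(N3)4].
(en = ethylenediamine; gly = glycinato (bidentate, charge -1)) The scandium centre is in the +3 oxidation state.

Sc is given as +3; the anion's ligand charges sum to -5, so the complex anion is 2−.
A 1:1 salt means the cation carries the equal and opposite charge, 2+.
Cation: ligand charges sum to -1; for the ion to be 2+, Re = +3.

amminechlorobis(ethylenediamine)rhenium(III) tetraazido(glycinato)scandate(III)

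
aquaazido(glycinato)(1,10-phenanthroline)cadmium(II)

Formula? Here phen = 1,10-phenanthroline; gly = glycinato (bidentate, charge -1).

[Cd(gly)(H2O)(N3)(phen)]

Ligands: 1 1,10-phenanthroline (phen, neutral), 1 azido (N3, -1), 1 glycinato (gly, -1), 1 aqua (H2O, neutral). Ligand charge sum = -2.
With Cd in oxidation state +2, the complex ion is [Cd...].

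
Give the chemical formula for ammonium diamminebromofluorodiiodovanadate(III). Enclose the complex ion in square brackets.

NH4[VBrFI2(NH3)2]

Ligands: 2 ammine (NH3, neutral), 1 fluoro (F, -1), 1 bromo (Br, -1), 2 iodo (I, -1). Ligand charge sum = -4.
Charge balance with ammonium (+1) requires 1 complex ion per 1 ammonium.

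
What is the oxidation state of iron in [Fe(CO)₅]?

No counter-ion: the bracketed complex is neutral.
Ligand charges: 5×CO neutral; sum 0.
Fe + (0) = 0 ⇒ Fe is 0.

0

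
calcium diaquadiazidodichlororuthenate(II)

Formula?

Ligands: 2 azido (N3, -1), 2 aqua (H2O, neutral), 2 chloro (Cl, -1). Ligand charge sum = -4.
With Ru in oxidation state +2, the complex ion is [Ru...]^2−.
Charge balance with calcium (+2) requires 1 complex ion per 1 calcium.

Ca[RuCl2(H2O)2(N3)2]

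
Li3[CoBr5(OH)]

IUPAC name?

The 3 lithium counter-ions carry a total charge of +3, so each complex ion is 3−.
Ligand charges: 1×hydroxo (-1 each), 5×bromo (-1 each); total -6. So Co + (-6) = 3−, giving Co = +3.
Ligands are named alphabetically: bromo before hydroxo.
The complex ion is anionic, so cobalt takes the -ate form cobaltate(III).

lithium pentabromohydroxocobaltate(III)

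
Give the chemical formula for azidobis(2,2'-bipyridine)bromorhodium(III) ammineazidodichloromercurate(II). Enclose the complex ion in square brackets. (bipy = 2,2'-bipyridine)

Cation [Rh…]: ligand charges -2, Rh(III) ⇒ ion charge 1+.
Anion [Hg…]: ligand charges -3, Hg(II) ⇒ ion charge 1−.
One 1+ cation balances one 1− anion.

[Rh(bipy)2Br(N3)][HgCl2(N3)(NH3)]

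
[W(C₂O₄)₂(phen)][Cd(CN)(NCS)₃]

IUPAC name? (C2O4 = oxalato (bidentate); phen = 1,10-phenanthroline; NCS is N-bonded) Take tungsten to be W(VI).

dioxalato(1,10-phenanthroline)tungsten(VI) cyanotriisothiocyanatocadmate(II)

Both ions are complex: the cation is named first with the plain metal name, the anion second with the -ate form; each ion's ligands are alphabetised independently.
W is given as +6; the cation's ligand charges sum to -4, so the complex cation is 2+.
A 1:1 salt means the anion carries the equal and opposite charge, 2−.
Anion: ligand charges sum to -4; for the ion to be 2−, Cd = +2.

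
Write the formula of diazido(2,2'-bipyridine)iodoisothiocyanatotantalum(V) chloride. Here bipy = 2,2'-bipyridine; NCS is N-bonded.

Ligands: 1 2,2'-bipyridine (bipy, neutral), 1 isothiocyanato (NCS, -1), 1 iodo (I, -1), 2 azido (N3, -1). Ligand charge sum = -4.
Charge balance with chloride (-1) requires 1 complex ion per 1 chloride.

[Ta(bipy)I(N3)2(NCS)]Cl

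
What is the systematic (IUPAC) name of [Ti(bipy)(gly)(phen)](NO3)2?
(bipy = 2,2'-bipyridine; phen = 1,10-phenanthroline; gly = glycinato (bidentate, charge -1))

The 2 nitrate counter-ions carry a total charge of -2, so each complex ion is 2+.
Ligand charges: 1×2,2'-bipyridine (neutral), 1×1,10-phenanthroline (neutral), 1×glycinato (-1 each); total -1. So Ti + (-1) = 2+, giving Ti = +3.
Ligands are named alphabetically: bipyridine before glycinato before phenanthroline.

(2,2'-bipyridine)(glycinato)(1,10-phenanthroline)titanium(III) nitrate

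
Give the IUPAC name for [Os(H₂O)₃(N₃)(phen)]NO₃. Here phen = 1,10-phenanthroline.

triaquaazido(1,10-phenanthroline)osmium(II) nitrate

The 1 nitrate counter-ion carries a total charge of -1, so each complex ion is 1+.
Ligand charges: 1×1,10-phenanthroline (neutral), 1×azido (-1 each), 3×aqua (neutral); total -1. So Os + (-1) = 1+, giving Os = +2.
Ligands are named alphabetically: aqua before azido before phenanthroline.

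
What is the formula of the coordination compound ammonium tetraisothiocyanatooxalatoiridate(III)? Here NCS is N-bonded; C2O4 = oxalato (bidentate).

(NH4)3[Ir(C2O4)(NCS)4]

Ligands: 4 isothiocyanato (NCS, -1), 1 oxalato (C2O4, -2). Ligand charge sum = -6.
Charge balance with ammonium (+1) requires 1 complex ion per 3 ammonium.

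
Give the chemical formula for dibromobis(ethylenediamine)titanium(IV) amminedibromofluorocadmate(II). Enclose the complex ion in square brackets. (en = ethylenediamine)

[TiBr2(en)2][CdBr2F(NH3)]2

Cation [Ti…]: ligand charges -2, Ti(IV) ⇒ ion charge 2+.
Anion [Cd…]: ligand charges -3, Cd(II) ⇒ ion charge 1−.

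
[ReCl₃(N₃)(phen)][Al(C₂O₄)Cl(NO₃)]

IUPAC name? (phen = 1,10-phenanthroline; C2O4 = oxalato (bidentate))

Both ions are complex: the cation is named first with the plain metal name, the anion second with the -ate form; each ion's ligands are alphabetised independently.
Aluminium is always +3 in its complexes; the anion's ligand charges sum to -4, so the complex anion is 1−.
A 1:1 salt means the cation carries the equal and opposite charge, 1+.
Cation: ligand charges sum to -4; for the ion to be 1+, Re = +5.

azidotrichloro(1,10-phenanthroline)rhenium(V) chloronitratooxalatoaluminate(III)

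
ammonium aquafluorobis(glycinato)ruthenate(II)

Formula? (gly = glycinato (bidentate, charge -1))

NH4[RuF(gly)2(H2O)]

Ligands: 1 fluoro (F, -1), 1 aqua (H2O, neutral), 2 glycinato (gly, -1). Ligand charge sum = -3.
With Ru in oxidation state +2, the complex ion is [Ru...]^1−.
Charge balance with ammonium (+1) requires 1 complex ion per 1 ammonium.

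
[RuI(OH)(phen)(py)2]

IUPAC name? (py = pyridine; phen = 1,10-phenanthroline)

hydroxoiodo(1,10-phenanthroline)bis(pyridine)ruthenium(II)

There is no counter-ion, so the complex is neutral overall.
Ligand charges: 2×pyridine (neutral), 1×iodo (-1 each), 1×1,10-phenanthroline (neutral), 1×hydroxo (-1 each); total -2. So Ru + (-2) = 0, giving Ru = +2.
Ligands are named alphabetically: hydroxo before iodo before phenanthroline before pyridine.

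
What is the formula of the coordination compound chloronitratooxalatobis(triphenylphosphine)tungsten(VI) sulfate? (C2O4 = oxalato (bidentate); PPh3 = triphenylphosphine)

Ligands: 1 oxalato (C2O4, -2), 1 chloro (Cl, -1), 2 triphenylphosphine (PPh3, neutral), 1 nitrato (NO3, -1). Ligand charge sum = -4.
With W in oxidation state +6, the complex ion is [W...]^2+.
Charge balance with sulfate (-2) requires 1 complex ion per 1 sulfate.

[W(C2O4)Cl(NO3)(PPh3)2]SO4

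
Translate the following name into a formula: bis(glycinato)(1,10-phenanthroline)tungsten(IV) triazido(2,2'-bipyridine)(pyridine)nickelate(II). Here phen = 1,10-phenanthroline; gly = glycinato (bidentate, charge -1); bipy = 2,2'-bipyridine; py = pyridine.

Cation [W…]: ligand charges -2, W(IV) ⇒ ion charge 2+.
Anion [Ni…]: ligand charges -3, Ni(II) ⇒ ion charge 1−.
One 2+ cation requires 2 of the 1− anion.

[W(gly)2(phen)][Ni(bipy)(N3)3(py)]2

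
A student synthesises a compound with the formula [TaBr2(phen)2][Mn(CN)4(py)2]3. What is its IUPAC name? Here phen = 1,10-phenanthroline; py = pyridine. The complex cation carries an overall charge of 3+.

Both ions are complex: the cation is named first with the plain metal name, the anion second with the -ate form; each ion's ligands are alphabetised independently.
The complex cation is given as 3+; its ligand charges sum to -2, so Ta = +5.
With 3 anions per cation, each anion must be 3/3 = 1−.
Anion: ligand charges sum to -4; for the ion to be 1−, Mn = +3.

dibromobis(1,10-phenanthroline)tantalum(V) tetracyanobis(pyridine)manganate(III)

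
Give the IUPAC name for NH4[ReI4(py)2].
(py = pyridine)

ammonium tetraiodobis(pyridine)rhenate(III)

The 1 ammonium counter-ion carries a total charge of +1, so each complex ion is 1−.
Ligand charges: 4×iodo (-1 each), 2×pyridine (neutral); total -4. So Re + (-4) = 1−, giving Re = +3.
Ligands are named alphabetically: iodo before pyridine.
The complex ion is anionic, so rhenium takes the -ate form rhenate(III).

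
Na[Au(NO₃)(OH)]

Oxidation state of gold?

+1

1 sodium outside the brackets (+1 each) → the complex ion is 1−.
Ligand charges: 1×NO3 = -1; 1×OH = -1; sum -2.
Au + (-2) = 1− ⇒ Au is +1.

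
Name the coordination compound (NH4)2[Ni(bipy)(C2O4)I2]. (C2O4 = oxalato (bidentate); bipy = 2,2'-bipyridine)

ammonium (2,2'-bipyridine)diiodooxalatonickelate(II)

The 2 ammonium counter-ions carry a total charge of +2, so each complex ion is 2−.
Ligand charges: 1×oxalato (-2 each), 2×iodo (-1 each), 1×2,2'-bipyridine (neutral); total -4. So Ni + (-4) = 2−, giving Ni = +2.
Ligands are named alphabetically: bipyridine before iodo before oxalato.
The complex ion is anionic, so nickel takes the -ate form nickelate(II).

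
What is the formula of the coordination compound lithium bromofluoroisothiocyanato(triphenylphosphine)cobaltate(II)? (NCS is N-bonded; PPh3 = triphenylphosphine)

Li[CoBrF(NCS)(PPh3)]

Ligands: 1 isothiocyanato (NCS, -1), 1 bromo (Br, -1), 1 fluoro (F, -1), 1 triphenylphosphine (PPh3, neutral). Ligand charge sum = -3.
With Co in oxidation state +2, the complex ion is [Co...]^1−.
Charge balance with lithium (+1) requires 1 complex ion per 1 lithium.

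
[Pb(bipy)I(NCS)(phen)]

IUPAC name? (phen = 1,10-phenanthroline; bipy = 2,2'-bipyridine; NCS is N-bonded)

(2,2'-bipyridine)iodoisothiocyanato(1,10-phenanthroline)lead(II)

There is no counter-ion, so the complex is neutral overall.
Ligand charges: 1×1,10-phenanthroline (neutral), 1×2,2'-bipyridine (neutral), 1×iodo (-1 each), 1×isothiocyanato (-1 each); total -2. So Pb + (-2) = 0, giving Pb = +2.
Ligands are named alphabetically: bipyridine before iodo before isothiocyanato before phenanthroline.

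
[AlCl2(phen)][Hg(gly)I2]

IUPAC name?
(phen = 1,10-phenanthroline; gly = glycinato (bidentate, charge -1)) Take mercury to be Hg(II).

Both ions are complex: the cation is named first with the plain metal name, the anion second with the -ate form; each ion's ligands are alphabetised independently.
Hg is given as +2; the anion's ligand charges sum to -3, so the complex anion is 1−.
A 1:1 salt means the cation carries the equal and opposite charge, 1+.
Cation: ligand charges sum to -2; for the ion to be 1+, Al = +3.

dichloro(1,10-phenanthroline)aluminium(III) (glycinato)diiodomercurate(II)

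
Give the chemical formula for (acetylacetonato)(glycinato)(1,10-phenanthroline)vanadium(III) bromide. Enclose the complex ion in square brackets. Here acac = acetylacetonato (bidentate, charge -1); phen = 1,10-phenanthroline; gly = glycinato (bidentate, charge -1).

[V(acac)(gly)(phen)]Br

Ligands: 1 acetylacetonato (acac, -1), 1 1,10-phenanthroline (phen, neutral), 1 glycinato (gly, -1). Ligand charge sum = -2.
With V in oxidation state +3, the complex ion is [V...]^1+.
Charge balance with bromide (-1) requires 1 complex ion per 1 bromide.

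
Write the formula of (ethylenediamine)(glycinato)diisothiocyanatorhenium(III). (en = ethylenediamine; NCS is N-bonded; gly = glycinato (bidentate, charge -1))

[Re(en)(gly)(NCS)2]

Ligands: 1 ethylenediamine (en, neutral), 2 isothiocyanato (NCS, -1), 1 glycinato (gly, -1). Ligand charge sum = -3.
With Re in oxidation state +3, the complex ion is [Re...].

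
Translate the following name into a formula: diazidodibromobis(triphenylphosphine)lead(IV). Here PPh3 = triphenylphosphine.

Ligands: 2 bromo (Br, -1), 2 azido (N3, -1), 2 triphenylphosphine (PPh3, neutral). Ligand charge sum = -4.
With Pb in oxidation state +4, the complex ion is [Pb...].

[PbBr2(N3)2(PPh3)2]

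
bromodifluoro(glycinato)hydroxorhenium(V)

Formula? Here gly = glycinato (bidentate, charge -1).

Ligands: 1 hydroxo (OH, -1), 2 fluoro (F, -1), 1 glycinato (gly, -1), 1 bromo (Br, -1). Ligand charge sum = -5.
With Re in oxidation state +5, the complex ion is [Re...].

[ReBrF2(gly)(OH)]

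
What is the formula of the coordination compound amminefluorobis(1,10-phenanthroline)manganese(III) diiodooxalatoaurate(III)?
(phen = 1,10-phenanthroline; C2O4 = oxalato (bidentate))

[MnF(NH3)(phen)2][Au(C2O4)I2]2

Cation [Mn…]: ligand charges -1, Mn(III) ⇒ ion charge 2+.
Anion [Au…]: ligand charges -4, Au(III) ⇒ ion charge 1−.
One 2+ cation requires 2 of the 1− anion.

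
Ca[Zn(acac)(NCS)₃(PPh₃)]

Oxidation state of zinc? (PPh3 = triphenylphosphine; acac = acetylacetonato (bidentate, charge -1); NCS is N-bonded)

+2

1 calcium outside the brackets (+2 each) → the complex ion is 2−.
Ligand charges: 1×PPh3 neutral; 1×acac = -1; 3×NCS = -3; sum -4.
Zn + (-4) = 2− ⇒ Zn is +2.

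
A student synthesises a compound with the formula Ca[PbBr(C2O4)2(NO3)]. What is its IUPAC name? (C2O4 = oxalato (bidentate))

The 1 calcium counter-ion carries a total charge of +2, so each complex ion is 2−.
Ligand charges: 1×nitrato (-1 each), 2×oxalato (-2 each), 1×bromo (-1 each); total -6. So Pb + (-6) = 2−, giving Pb = +4.
Ligands are named alphabetically: bromo before nitrato before oxalato.
The complex ion is anionic, so lead takes the -ate form plumbate(IV).

calcium bromonitratodioxalatoplumbate(IV)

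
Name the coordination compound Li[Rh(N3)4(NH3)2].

lithium diamminetetraazidorhodate(III)

The 1 lithium counter-ion carries a total charge of +1, so each complex ion is 1−.
Ligand charges: 4×azido (-1 each), 2×ammine (neutral); total -4. So Rh + (-4) = 1−, giving Rh = +3.
The complex ion is anionic, so rhodium takes the -ate form rhodate(III).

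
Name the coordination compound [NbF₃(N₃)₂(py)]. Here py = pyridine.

diazidotrifluoro(pyridine)niobium(V)

There is no counter-ion, so the complex is neutral overall.
Ligand charges: 2×azido (-1 each), 1×pyridine (neutral), 3×fluoro (-1 each); total -5. So Nb + (-5) = 0, giving Nb = +5.
Ligands are named alphabetically: azido before fluoro before pyridine.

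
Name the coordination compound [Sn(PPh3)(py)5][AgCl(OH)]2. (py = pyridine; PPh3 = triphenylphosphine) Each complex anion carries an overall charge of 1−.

pentakis(pyridine)(triphenylphosphine)tin(II) chlorohydroxoargentate(I)

The complex anion is given as 1−; its ligand charges sum to -2, so Ag = +1.
With 2 anions per cation, the cation must be 2×1 = 2+.
Cation: ligand charges sum to 0; for the ion to be 2+, Sn = +2.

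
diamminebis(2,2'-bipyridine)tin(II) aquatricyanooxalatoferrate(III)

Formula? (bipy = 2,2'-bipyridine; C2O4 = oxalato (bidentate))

Cation [Sn…]: ligand charges 0, Sn(II) ⇒ ion charge 2+.
Anion [Fe…]: ligand charges -5, Fe(III) ⇒ ion charge 2−.
One 2+ cation balances one 2− anion.

[Sn(bipy)2(NH3)2][Fe(C2O4)(CN)3(H2O)]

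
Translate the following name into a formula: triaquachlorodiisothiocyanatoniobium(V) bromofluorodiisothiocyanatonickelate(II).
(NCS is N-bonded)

[NbCl(H2O)3(NCS)2][NiBrF(NCS)2]

Cation [Nb…]: ligand charges -3, Nb(V) ⇒ ion charge 2+.
Anion [Ni…]: ligand charges -4, Ni(II) ⇒ ion charge 2−.
One 2+ cation balances one 2− anion.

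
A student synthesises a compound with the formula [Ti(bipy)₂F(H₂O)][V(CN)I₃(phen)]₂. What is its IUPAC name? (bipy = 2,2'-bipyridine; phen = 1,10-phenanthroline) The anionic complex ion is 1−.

The complex anion is given as 1−; its ligand charges sum to -4, so V = +3.
With 2 anions per cation, the cation must be 2×1 = 2+.
Cation: ligand charges sum to -1; for the ion to be 2+, Ti = +3.

aquabis(2,2'-bipyridine)fluorotitanium(III) cyanotriiodo(1,10-phenanthroline)vanadate(III)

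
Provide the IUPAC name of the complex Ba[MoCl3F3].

The 1 barium counter-ion carries a total charge of +2, so each complex ion is 2−.
Ligand charges: 3×fluoro (-1 each), 3×chloro (-1 each); total -6. So Mo + (-6) = 2−, giving Mo = +4.
Ligands are named alphabetically: chloro before fluoro.
The complex ion is anionic, so molybdenum takes the -ate form molybdate(IV).

barium trichlorotrifluoromolybdate(IV)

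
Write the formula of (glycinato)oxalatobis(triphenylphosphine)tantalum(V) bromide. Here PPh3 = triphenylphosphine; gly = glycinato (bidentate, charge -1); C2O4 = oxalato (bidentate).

Ligands: 2 triphenylphosphine (PPh3, neutral), 1 glycinato (gly, -1), 1 oxalato (C2O4, -2). Ligand charge sum = -3.
With Ta in oxidation state +5, the complex ion is [Ta...]^2+.
Charge balance with bromide (-1) requires 1 complex ion per 2 bromide.

[Ta(C2O4)(gly)(PPh3)2]Br2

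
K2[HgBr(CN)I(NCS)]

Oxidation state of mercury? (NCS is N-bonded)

+2

2 potassium outside the brackets (+1 each) → the complex ion is 2−.
Ligand charges: 1×NCS = -1; 1×I = -1; 1×CN = -1; 1×Br = -1; sum -4.
Hg + (-4) = 2− ⇒ Hg is +2.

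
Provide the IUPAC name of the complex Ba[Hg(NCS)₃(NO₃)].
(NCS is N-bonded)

barium triisothiocyanatonitratomercurate(II)

The 1 barium counter-ion carries a total charge of +2, so each complex ion is 2−.
Ligand charges: 3×isothiocyanato (-1 each), 1×nitrato (-1 each); total -4. So Hg + (-4) = 2−, giving Hg = +2.
Ligands are named alphabetically: isothiocyanato before nitrato.
The complex ion is anionic, so mercury takes the -ate form mercurate(II).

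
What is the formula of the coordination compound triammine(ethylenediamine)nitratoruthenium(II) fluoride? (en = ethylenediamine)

Ligands: 3 ammine (NH3, neutral), 1 nitrato (NO3, -1), 1 ethylenediamine (en, neutral). Ligand charge sum = -1.
With Ru in oxidation state +2, the complex ion is [Ru...]^1+.
Charge balance with fluoride (-1) requires 1 complex ion per 1 fluoride.

[Ru(en)(NH3)3(NO3)]F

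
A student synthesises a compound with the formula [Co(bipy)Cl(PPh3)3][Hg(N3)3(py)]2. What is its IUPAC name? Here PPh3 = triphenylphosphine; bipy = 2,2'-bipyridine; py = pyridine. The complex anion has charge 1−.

(2,2'-bipyridine)chlorotris(triphenylphosphine)cobalt(III) triazido(pyridine)mercurate(II)

The complex anion is given as 1−; its ligand charges sum to -3, so Hg = +2.
With 2 anions per cation, the cation must be 2×1 = 2+.
Cation: ligand charges sum to -1; for the ion to be 2+, Co = +3.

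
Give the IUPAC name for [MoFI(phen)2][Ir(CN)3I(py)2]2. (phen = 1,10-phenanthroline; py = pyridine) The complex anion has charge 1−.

The complex anion is given as 1−; its ligand charges sum to -4, so Ir = +3.
With 2 anions per cation, the cation must be 2×1 = 2+.
Cation: ligand charges sum to -2; for the ion to be 2+, Mo = +4.

fluoroiodobis(1,10-phenanthroline)molybdenum(IV) tricyanoiodobis(pyridine)iridate(III)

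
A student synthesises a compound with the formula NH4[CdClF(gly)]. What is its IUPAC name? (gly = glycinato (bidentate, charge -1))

The 1 ammonium counter-ion carries a total charge of +1, so each complex ion is 1−.
Ligand charges: 1×fluoro (-1 each), 1×chloro (-1 each), 1×glycinato (-1 each); total -3. So Cd + (-3) = 1−, giving Cd = +2.
The complex ion is anionic, so cadmium takes the -ate form cadmate(II).

ammonium chlorofluoro(glycinato)cadmate(II)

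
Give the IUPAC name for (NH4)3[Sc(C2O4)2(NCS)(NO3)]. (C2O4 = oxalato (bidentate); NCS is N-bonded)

The 3 ammonium counter-ions carry a total charge of +3, so each complex ion is 3−.
Ligand charges: 2×oxalato (-2 each), 1×isothiocyanato (-1 each), 1×nitrato (-1 each); total -6. So Sc + (-6) = 3−, giving Sc = +3.
Ligands are named alphabetically: isothiocyanato before nitrato before oxalato.
The complex ion is anionic, so scandium takes the -ate form scandate(III).

ammonium isothiocyanatonitratodioxalatoscandate(III)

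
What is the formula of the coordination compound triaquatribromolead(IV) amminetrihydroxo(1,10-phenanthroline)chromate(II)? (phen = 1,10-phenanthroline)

Cation [Pb…]: ligand charges -3, Pb(IV) ⇒ ion charge 1+.
Anion [Cr…]: ligand charges -3, Cr(II) ⇒ ion charge 1−.
One 1+ cation balances one 1− anion.

[PbBr3(H2O)3][Cr(NH3)(OH)3(phen)]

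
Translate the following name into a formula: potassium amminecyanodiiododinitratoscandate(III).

Ligands: 2 iodo (I, -1), 1 ammine (NH3, neutral), 1 cyano (CN, -1), 2 nitrato (NO3, -1). Ligand charge sum = -5.
Charge balance with potassium (+1) requires 1 complex ion per 2 potassium.

K2[Sc(CN)I2(NH3)(NO3)2]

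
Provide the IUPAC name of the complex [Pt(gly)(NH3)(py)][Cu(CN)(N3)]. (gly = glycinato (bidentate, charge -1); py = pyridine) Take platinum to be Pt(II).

Pt is given as +2; the cation's ligand charges sum to -1, so the complex cation is 1+.
A 1:1 salt means the anion carries the equal and opposite charge, 1−.
Anion: ligand charges sum to -2; for the ion to be 1−, Cu = +1.

ammine(glycinato)(pyridine)platinum(II) azidocyanocuprate(I)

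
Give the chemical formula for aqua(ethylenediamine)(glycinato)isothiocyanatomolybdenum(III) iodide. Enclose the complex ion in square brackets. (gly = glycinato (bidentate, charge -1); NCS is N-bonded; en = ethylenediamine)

[Mo(en)(gly)(H2O)(NCS)]I

Ligands: 1 glycinato (gly, -1), 1 aqua (H2O, neutral), 1 isothiocyanato (NCS, -1), 1 ethylenediamine (en, neutral). Ligand charge sum = -2.
With Mo in oxidation state +3, the complex ion is [Mo...]^1+.
Charge balance with iodide (-1) requires 1 complex ion per 1 iodide.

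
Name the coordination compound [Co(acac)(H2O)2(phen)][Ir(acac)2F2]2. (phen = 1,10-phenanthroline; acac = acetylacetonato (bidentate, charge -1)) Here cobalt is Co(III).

(acetylacetonato)diaqua(1,10-phenanthroline)cobalt(III) bis(acetylacetonato)difluoroiridate(III)

Co is given as +3; the cation's ligand charges sum to -1, so the complex cation is 2+.
With 2 anions per cation, each anion must be 2/2 = 1−.
Anion: ligand charges sum to -4; for the ion to be 1−, Ir = +3.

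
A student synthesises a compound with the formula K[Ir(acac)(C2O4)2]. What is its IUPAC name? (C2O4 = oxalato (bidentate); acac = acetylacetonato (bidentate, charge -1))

potassium (acetylacetonato)dioxalatoiridate(IV)

The 1 potassium counter-ion carries a total charge of +1, so each complex ion is 1−.
Ligand charges: 2×oxalato (-2 each), 1×acetylacetonato (-1 each); total -5. So Ir + (-5) = 1−, giving Ir = +4.
The complex ion is anionic, so iridium takes the -ate form iridate(IV).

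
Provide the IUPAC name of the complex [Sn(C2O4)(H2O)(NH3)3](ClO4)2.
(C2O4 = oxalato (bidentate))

The 2 perchlorate counter-ions carry a total charge of -2, so each complex ion is 2+.
Ligand charges: 3×ammine (neutral), 1×oxalato (-2 each), 1×aqua (neutral); total -2. So Sn + (-2) = 2+, giving Sn = +4.
Ligands are named alphabetically: ammine before aqua before oxalato.

triammineaquaoxalatotin(IV) perchlorate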